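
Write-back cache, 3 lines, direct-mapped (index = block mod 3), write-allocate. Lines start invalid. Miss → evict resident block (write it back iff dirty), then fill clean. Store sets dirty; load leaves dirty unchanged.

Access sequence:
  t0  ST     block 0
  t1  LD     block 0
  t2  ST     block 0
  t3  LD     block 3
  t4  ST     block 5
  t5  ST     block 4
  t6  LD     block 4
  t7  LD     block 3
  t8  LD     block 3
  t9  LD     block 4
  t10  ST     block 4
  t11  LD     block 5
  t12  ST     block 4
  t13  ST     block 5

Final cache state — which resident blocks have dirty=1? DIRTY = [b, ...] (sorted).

DIRTY = [4, 5]

  0 | W B0 → L0 miss [D]
  1 | R B0 → L0 hit [D]
  2 | W B0 → L0 hit [D]
  3 | R B3 → L0 miss wb→B0 [-]
  4 | W B5 → L2 miss [D]
  5 | W B4 → L1 miss [D]
  6 | R B4 → L1 hit [D]
  7 | R B3 → L0 hit [-]
  8 | R B3 → L0 hit [-]
  9 | R B4 → L1 hit [D]
  10 | W B4 → L1 hit [D]
  11 | R B5 → L2 hit [D]
  12 | W B4 → L1 hit [D]
  13 | W B5 → L2 hit [D]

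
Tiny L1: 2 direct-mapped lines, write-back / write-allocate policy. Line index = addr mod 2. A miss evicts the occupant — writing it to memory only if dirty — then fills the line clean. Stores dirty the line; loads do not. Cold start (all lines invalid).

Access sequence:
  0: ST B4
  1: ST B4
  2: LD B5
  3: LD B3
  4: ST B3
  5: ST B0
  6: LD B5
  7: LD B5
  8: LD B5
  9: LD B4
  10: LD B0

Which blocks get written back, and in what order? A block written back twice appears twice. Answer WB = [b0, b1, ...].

0: W B4 -> L0 miss  d=D]
1: W B4 -> L0 hit  d=D]
2: R B5 -> L1 miss  d=-]
3: R B3 -> L1 miss  d=-]
4: W B3 -> L1 hit  d=D]
5: W B0 -> L0 miss wb->B4  d=D]
6: R B5 -> L1 miss wb->B3  d=-]
7: R B5 -> L1 hit  d=-]
8: R B5 -> L1 hit  d=-]
9: R B4 -> L0 miss wb->B0  d=-]
10: R B0 -> L0 miss  d=-]

WB = [4, 3, 0]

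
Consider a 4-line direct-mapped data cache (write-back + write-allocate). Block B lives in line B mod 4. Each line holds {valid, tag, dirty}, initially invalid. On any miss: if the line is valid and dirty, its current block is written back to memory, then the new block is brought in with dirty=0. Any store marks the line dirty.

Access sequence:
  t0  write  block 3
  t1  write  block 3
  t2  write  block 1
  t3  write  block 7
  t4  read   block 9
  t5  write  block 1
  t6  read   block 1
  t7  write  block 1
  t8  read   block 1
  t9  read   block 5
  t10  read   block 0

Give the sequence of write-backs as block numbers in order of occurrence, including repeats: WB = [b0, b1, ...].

WB = [3, 1, 1]

0: W B3 -> L3 miss  d=D]
1: W B3 -> L3 hit  d=D]
2: W B1 -> L1 miss  d=D]
3: W B7 -> L3 miss wb->B3  d=D]
4: R B9 -> L1 miss wb->B1  d=-]
5: W B1 -> L1 miss  d=D]
6: R B1 -> L1 hit  d=D]
7: W B1 -> L1 hit  d=D]
8: R B1 -> L1 hit  d=D]
9: R B5 -> L1 miss wb->B1  d=-]
10: R B0 -> L0 miss  d=-]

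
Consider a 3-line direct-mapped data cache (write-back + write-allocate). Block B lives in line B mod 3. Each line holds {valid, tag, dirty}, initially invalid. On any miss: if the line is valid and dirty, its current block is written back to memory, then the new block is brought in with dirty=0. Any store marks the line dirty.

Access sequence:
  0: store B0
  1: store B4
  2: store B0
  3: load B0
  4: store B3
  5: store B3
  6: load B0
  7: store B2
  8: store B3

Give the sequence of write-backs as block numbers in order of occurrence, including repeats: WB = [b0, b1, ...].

0: W B0 → L0 miss [D]
1: W B4 → L1 miss [D]
2: W B0 → L0 hit [D]
3: R B0 → L0 hit [D]
4: W B3 → L0 miss wb→B0 [D]
5: W B3 → L0 hit [D]
6: R B0 → L0 miss wb→B3 [-]
7: W B2 → L2 miss [D]
8: W B3 → L0 miss [D]

WB = [0, 3]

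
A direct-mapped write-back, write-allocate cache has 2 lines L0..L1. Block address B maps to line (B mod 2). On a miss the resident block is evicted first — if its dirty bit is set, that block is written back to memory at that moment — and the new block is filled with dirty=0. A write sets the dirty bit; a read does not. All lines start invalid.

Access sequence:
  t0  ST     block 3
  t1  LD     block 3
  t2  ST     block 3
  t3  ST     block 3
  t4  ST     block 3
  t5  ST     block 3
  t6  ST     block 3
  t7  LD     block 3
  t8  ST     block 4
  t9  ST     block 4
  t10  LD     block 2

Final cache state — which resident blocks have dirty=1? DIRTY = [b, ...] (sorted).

  0 | W B3 → L1 miss [D]
  1 | R B3 → L1 hit [D]
  2 | W B3 → L1 hit [D]
  3 | W B3 → L1 hit [D]
  4 | W B3 → L1 hit [D]
  5 | W B3 → L1 hit [D]
  6 | W B3 → L1 hit [D]
  7 | R B3 → L1 hit [D]
  8 | W B4 → L0 miss [D]
  9 | W B4 → L0 hit [D]
  10 | R B2 → L0 miss wb→B4 [-]

DIRTY = [3]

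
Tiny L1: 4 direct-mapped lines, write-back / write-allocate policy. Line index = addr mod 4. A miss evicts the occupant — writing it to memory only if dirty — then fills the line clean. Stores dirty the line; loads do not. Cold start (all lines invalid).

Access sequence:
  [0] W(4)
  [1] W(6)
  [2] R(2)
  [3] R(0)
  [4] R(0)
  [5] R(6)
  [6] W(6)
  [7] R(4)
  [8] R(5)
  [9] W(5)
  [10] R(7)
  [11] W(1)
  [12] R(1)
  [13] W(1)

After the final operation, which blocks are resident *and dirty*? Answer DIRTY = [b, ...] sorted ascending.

0: W B4 → L0 miss [D]
1: W B6 → L2 miss [D]
2: R B2 → L2 miss wb→B6 [-]
3: R B0 → L0 miss wb→B4 [-]
4: R B0 → L0 hit [-]
5: R B6 → L2 miss [-]
6: W B6 → L2 hit [D]
7: R B4 → L0 miss [-]
8: R B5 → L1 miss [-]
9: W B5 → L1 hit [D]
10: R B7 → L3 miss [-]
11: W B1 → L1 miss wb→B5 [D]
12: R B1 → L1 hit [D]
13: W B1 → L1 hit [D]

DIRTY = [1, 6]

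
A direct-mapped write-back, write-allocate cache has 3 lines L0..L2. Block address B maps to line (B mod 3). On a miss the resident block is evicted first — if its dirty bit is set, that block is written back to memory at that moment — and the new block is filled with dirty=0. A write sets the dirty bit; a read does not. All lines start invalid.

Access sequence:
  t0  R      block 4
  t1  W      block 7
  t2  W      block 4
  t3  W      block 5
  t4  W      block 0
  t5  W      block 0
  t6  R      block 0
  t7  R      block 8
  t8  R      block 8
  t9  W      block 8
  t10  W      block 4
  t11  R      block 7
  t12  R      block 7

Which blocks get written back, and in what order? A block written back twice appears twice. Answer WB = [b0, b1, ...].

WB = [7, 5, 4]

0: R B4 -> L1 miss  d=-]
1: W B7 -> L1 miss  d=D]
2: W B4 -> L1 miss wb->B7  d=D]
3: W B5 -> L2 miss  d=D]
4: W B0 -> L0 miss  d=D]
5: W B0 -> L0 hit  d=D]
6: R B0 -> L0 hit  d=D]
7: R B8 -> L2 miss wb->B5  d=-]
8: R B8 -> L2 hit  d=-]
9: W B8 -> L2 hit  d=D]
10: W B4 -> L1 hit  d=D]
11: R B7 -> L1 miss wb->B4  d=-]
12: R B7 -> L1 hit  d=-]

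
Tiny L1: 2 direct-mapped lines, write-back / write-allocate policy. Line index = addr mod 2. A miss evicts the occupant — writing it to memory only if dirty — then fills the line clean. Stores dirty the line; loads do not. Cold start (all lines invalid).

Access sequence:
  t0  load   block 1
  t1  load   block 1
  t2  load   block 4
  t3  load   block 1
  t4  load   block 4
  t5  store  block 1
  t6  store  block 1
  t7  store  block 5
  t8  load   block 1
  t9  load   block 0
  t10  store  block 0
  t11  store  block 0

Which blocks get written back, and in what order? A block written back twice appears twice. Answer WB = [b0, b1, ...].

  0 | R B1 → L1 miss [-]
  1 | R B1 → L1 hit [-]
  2 | R B4 → L0 miss [-]
  3 | R B1 → L1 hit [-]
  4 | R B4 → L0 hit [-]
  5 | W B1 → L1 hit [D]
  6 | W B1 → L1 hit [D]
  7 | W B5 → L1 miss wb→B1 [D]
  8 | R B1 → L1 miss wb→B5 [-]
  9 | R B0 → L0 miss [-]
  10 | W B0 → L0 hit [D]
  11 | W B0 → L0 hit [D]

WB = [1, 5]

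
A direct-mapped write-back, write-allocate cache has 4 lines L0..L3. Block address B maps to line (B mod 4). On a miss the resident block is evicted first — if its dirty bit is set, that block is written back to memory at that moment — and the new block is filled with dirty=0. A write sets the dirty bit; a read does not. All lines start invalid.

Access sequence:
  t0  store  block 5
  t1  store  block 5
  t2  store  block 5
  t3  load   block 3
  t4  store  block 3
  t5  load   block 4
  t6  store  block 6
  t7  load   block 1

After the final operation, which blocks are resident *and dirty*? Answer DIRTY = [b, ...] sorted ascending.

  0 | W B5 → L1 miss [D]
  1 | W B5 → L1 hit [D]
  2 | W B5 → L1 hit [D]
  3 | R B3 → L3 miss [-]
  4 | W B3 → L3 hit [D]
  5 | R B4 → L0 miss [-]
  6 | W B6 → L2 miss [D]
  7 | R B1 → L1 miss wb→B5 [-]

DIRTY = [3, 6]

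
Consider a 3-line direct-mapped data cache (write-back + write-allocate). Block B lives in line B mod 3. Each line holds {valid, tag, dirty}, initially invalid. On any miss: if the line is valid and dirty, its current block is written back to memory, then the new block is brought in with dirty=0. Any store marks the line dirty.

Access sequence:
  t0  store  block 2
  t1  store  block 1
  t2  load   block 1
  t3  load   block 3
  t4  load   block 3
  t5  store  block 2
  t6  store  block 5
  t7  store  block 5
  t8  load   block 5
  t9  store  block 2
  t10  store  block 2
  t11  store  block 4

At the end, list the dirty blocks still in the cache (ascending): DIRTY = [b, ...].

0: W B2 → L2 miss [D]
1: W B1 → L1 miss [D]
2: R B1 → L1 hit [D]
3: R B3 → L0 miss [-]
4: R B3 → L0 hit [-]
5: W B2 → L2 hit [D]
6: W B5 → L2 miss wb→B2 [D]
7: W B5 → L2 hit [D]
8: R B5 → L2 hit [D]
9: W B2 → L2 miss wb→B5 [D]
10: W B2 → L2 hit [D]
11: W B4 → L1 miss wb→B1 [D]

DIRTY = [2, 4]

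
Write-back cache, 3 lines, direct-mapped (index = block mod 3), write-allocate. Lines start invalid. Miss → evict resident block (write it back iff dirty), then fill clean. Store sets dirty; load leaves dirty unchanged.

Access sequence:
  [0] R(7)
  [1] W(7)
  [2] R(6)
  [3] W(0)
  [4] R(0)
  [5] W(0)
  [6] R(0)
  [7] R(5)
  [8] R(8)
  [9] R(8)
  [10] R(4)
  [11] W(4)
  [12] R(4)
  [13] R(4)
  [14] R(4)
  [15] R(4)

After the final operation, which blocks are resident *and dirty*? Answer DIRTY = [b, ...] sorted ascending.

  0 | R B7 → L1 miss [-]
  1 | W B7 → L1 hit [D]
  2 | R B6 → L0 miss [-]
  3 | W B0 → L0 miss [D]
  4 | R B0 → L0 hit [D]
  5 | W B0 → L0 hit [D]
  6 | R B0 → L0 hit [D]
  7 | R B5 → L2 miss [-]
  8 | R B8 → L2 miss [-]
  9 | R B8 → L2 hit [-]
  10 | R B4 → L1 miss wb→B7 [-]
  11 | W B4 → L1 hit [D]
  12 | R B4 → L1 hit [D]
  13 | R B4 → L1 hit [D]
  14 | R B4 → L1 hit [D]
  15 | R B4 → L1 hit [D]

DIRTY = [0, 4]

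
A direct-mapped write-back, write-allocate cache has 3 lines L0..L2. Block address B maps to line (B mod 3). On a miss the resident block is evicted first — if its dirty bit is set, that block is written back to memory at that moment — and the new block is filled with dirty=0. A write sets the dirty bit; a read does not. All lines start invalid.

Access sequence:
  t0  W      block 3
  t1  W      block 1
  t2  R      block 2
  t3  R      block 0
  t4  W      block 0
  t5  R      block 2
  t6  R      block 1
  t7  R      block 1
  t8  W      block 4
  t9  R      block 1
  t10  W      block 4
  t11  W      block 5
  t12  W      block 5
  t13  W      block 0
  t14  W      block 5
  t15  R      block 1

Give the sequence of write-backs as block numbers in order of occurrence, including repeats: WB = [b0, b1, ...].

WB = [3, 1, 4, 4]

0: W B3 -> L0 miss  d=D]
1: W B1 -> L1 miss  d=D]
2: R B2 -> L2 miss  d=-]
3: R B0 -> L0 miss wb->B3  d=-]
4: W B0 -> L0 hit  d=D]
5: R B2 -> L2 hit  d=-]
6: R B1 -> L1 hit  d=D]
7: R B1 -> L1 hit  d=D]
8: W B4 -> L1 miss wb->B1  d=D]
9: R B1 -> L1 miss wb->B4  d=-]
10: W B4 -> L1 miss  d=D]
11: W B5 -> L2 miss  d=D]
12: W B5 -> L2 hit  d=D]
13: W B0 -> L0 hit  d=D]
14: W B5 -> L2 hit  d=D]
15: R B1 -> L1 miss wb->B4  d=-]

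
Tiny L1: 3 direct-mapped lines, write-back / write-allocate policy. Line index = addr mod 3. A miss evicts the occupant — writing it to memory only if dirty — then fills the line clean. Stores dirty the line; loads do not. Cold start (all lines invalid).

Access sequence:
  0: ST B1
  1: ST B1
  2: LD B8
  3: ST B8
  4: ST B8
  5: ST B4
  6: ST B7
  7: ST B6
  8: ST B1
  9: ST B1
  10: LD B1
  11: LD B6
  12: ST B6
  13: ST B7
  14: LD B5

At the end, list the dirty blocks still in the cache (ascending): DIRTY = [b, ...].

DIRTY = [6, 7]

  0 | W B1 → L1 miss [D]
  1 | W B1 → L1 hit [D]
  2 | R B8 → L2 miss [-]
  3 | W B8 → L2 hit [D]
  4 | W B8 → L2 hit [D]
  5 | W B4 → L1 miss wb→B1 [D]
  6 | W B7 → L1 miss wb→B4 [D]
  7 | W B6 → L0 miss [D]
  8 | W B1 → L1 miss wb→B7 [D]
  9 | W B1 → L1 hit [D]
  10 | R B1 → L1 hit [D]
  11 | R B6 → L0 hit [D]
  12 | W B6 → L0 hit [D]
  13 | W B7 → L1 miss wb→B1 [D]
  14 | R B5 → L2 miss wb→B8 [-]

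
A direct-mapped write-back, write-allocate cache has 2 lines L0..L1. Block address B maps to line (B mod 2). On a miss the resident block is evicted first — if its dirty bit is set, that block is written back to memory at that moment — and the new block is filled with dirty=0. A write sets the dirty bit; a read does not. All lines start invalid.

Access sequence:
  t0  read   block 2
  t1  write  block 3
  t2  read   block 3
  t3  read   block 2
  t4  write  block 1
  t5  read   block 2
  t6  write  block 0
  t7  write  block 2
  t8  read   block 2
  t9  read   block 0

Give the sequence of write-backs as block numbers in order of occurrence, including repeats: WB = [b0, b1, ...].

WB = [3, 0, 2]

0: R B2 -> L0 miss  d=-]
1: W B3 -> L1 miss  d=D]
2: R B3 -> L1 hit  d=D]
3: R B2 -> L0 hit  d=-]
4: W B1 -> L1 miss wb->B3  d=D]
5: R B2 -> L0 hit  d=-]
6: W B0 -> L0 miss  d=D]
7: W B2 -> L0 miss wb->B0  d=D]
8: R B2 -> L0 hit  d=D]
9: R B0 -> L0 miss wb->B2  d=-]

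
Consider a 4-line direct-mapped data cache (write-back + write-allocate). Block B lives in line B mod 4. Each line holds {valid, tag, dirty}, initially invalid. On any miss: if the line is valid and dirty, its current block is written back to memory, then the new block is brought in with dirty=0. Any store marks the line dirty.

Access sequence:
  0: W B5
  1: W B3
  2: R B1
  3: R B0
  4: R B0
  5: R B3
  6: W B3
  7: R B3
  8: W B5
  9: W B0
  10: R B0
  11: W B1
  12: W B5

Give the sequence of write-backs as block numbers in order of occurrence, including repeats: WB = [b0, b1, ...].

  0 | W B5 → L1 miss [D]
  1 | W B3 → L3 miss [D]
  2 | R B1 → L1 miss wb→B5 [-]
  3 | R B0 → L0 miss [-]
  4 | R B0 → L0 hit [-]
  5 | R B3 → L3 hit [D]
  6 | W B3 → L3 hit [D]
  7 | R B3 → L3 hit [D]
  8 | W B5 → L1 miss [D]
  9 | W B0 → L0 hit [D]
  10 | R B0 → L0 hit [D]
  11 | W B1 → L1 miss wb→B5 [D]
  12 | W B5 → L1 miss wb→B1 [D]

WB = [5, 5, 1]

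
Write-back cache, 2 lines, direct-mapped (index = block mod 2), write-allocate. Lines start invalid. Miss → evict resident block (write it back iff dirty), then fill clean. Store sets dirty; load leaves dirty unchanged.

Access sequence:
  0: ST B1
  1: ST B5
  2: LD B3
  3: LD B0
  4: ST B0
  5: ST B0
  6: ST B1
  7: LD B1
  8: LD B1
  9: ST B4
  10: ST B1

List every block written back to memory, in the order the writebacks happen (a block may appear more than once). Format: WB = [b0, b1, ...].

  0 | W B1 → L1 miss [D]
  1 | W B5 → L1 miss wb→B1 [D]
  2 | R B3 → L1 miss wb→B5 [-]
  3 | R B0 → L0 miss [-]
  4 | W B0 → L0 hit [D]
  5 | W B0 → L0 hit [D]
  6 | W B1 → L1 miss [D]
  7 | R B1 → L1 hit [D]
  8 | R B1 → L1 hit [D]
  9 | W B4 → L0 miss wb→B0 [D]
  10 | W B1 → L1 hit [D]

WB = [1, 5, 0]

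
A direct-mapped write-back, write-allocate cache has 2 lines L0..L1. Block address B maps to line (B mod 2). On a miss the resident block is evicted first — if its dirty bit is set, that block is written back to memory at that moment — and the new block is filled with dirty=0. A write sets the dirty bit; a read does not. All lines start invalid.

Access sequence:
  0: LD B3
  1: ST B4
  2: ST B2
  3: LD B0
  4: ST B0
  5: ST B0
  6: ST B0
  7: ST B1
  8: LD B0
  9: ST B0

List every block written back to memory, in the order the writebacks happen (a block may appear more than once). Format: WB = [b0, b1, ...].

WB = [4, 2]

0: R B3 → L1 miss [-]
1: W B4 → L0 miss [D]
2: W B2 → L0 miss wb→B4 [D]
3: R B0 → L0 miss wb→B2 [-]
4: W B0 → L0 hit [D]
5: W B0 → L0 hit [D]
6: W B0 → L0 hit [D]
7: W B1 → L1 miss [D]
8: R B0 → L0 hit [D]
9: W B0 → L0 hit [D]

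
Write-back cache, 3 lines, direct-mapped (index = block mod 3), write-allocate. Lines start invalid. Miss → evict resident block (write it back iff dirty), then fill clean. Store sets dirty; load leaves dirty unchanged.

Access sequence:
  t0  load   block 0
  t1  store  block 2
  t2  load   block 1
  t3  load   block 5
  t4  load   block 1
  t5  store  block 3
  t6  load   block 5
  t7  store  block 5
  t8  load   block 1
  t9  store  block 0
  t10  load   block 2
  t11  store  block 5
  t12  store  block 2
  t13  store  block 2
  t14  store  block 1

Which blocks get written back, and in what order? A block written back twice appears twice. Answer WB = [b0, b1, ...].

0: R B0 → L0 miss [-]
1: W B2 → L2 miss [D]
2: R B1 → L1 miss [-]
3: R B5 → L2 miss wb→B2 [-]
4: R B1 → L1 hit [-]
5: W B3 → L0 miss [D]
6: R B5 → L2 hit [-]
7: W B5 → L2 hit [D]
8: R B1 → L1 hit [-]
9: W B0 → L0 miss wb→B3 [D]
10: R B2 → L2 miss wb→B5 [-]
11: W B5 → L2 miss [D]
12: W B2 → L2 miss wb→B5 [D]
13: W B2 → L2 hit [D]
14: W B1 → L1 hit [D]

WB = [2, 3, 5, 5]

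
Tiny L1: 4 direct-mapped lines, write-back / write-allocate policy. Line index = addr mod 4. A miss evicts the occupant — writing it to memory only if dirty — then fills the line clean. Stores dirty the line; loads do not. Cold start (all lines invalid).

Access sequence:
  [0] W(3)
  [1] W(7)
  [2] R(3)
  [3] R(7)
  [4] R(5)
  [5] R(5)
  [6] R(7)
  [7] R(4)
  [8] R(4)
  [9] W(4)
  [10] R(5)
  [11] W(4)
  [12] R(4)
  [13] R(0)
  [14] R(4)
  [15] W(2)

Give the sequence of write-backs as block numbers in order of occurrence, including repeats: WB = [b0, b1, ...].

0: W B3 -> L3 miss  d=D]
1: W B7 -> L3 miss wb->B3  d=D]
2: R B3 -> L3 miss wb->B7  d=-]
3: R B7 -> L3 miss  d=-]
4: R B5 -> L1 miss  d=-]
5: R B5 -> L1 hit  d=-]
6: R B7 -> L3 hit  d=-]
7: R B4 -> L0 miss  d=-]
8: R B4 -> L0 hit  d=-]
9: W B4 -> L0 hit  d=D]
10: R B5 -> L1 hit  d=-]
11: W B4 -> L0 hit  d=D]
12: R B4 -> L0 hit  d=D]
13: R B0 -> L0 miss wb->B4  d=-]
14: R B4 -> L0 miss  d=-]
15: W B2 -> L2 miss  d=D]

WB = [3, 7, 4]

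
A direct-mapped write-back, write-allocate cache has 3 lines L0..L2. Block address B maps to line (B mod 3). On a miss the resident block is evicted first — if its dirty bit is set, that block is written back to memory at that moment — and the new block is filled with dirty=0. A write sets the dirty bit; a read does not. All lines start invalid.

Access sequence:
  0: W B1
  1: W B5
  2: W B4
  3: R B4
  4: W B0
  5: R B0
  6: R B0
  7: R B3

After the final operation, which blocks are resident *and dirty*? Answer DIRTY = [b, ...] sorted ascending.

  0 | W B1 → L1 miss [D]
  1 | W B5 → L2 miss [D]
  2 | W B4 → L1 miss wb→B1 [D]
  3 | R B4 → L1 hit [D]
  4 | W B0 → L0 miss [D]
  5 | R B0 → L0 hit [D]
  6 | R B0 → L0 hit [D]
  7 | R B3 → L0 miss wb→B0 [-]

DIRTY = [4, 5]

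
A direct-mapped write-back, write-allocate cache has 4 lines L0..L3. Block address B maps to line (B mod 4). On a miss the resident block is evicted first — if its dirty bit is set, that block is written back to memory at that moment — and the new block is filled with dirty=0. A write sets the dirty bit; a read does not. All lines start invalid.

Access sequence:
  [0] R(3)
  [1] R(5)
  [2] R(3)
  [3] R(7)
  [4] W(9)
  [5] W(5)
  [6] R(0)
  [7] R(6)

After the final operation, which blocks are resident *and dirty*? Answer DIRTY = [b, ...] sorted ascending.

0: R B3 -> L3 miss  d=-]
1: R B5 -> L1 miss  d=-]
2: R B3 -> L3 hit  d=-]
3: R B7 -> L3 miss  d=-]
4: W B9 -> L1 miss  d=D]
5: W B5 -> L1 miss wb->B9  d=D]
6: R B0 -> L0 miss  d=-]
7: R B6 -> L2 miss  d=-]

DIRTY = [5]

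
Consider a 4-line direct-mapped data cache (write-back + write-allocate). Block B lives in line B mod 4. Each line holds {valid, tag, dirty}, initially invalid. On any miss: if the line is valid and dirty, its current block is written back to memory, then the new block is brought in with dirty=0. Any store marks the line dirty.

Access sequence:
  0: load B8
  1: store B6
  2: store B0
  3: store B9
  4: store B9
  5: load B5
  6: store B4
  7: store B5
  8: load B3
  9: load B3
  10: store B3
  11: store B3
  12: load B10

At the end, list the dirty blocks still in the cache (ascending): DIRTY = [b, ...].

  0 | R B8 → L0 miss [-]
  1 | W B6 → L2 miss [D]
  2 | W B0 → L0 miss [D]
  3 | W B9 → L1 miss [D]
  4 | W B9 → L1 hit [D]
  5 | R B5 → L1 miss wb→B9 [-]
  6 | W B4 → L0 miss wb→B0 [D]
  7 | W B5 → L1 hit [D]
  8 | R B3 → L3 miss [-]
  9 | R B3 → L3 hit [-]
  10 | W B3 → L3 hit [D]
  11 | W B3 → L3 hit [D]
  12 | R B10 → L2 miss wb→B6 [-]

DIRTY = [3, 4, 5]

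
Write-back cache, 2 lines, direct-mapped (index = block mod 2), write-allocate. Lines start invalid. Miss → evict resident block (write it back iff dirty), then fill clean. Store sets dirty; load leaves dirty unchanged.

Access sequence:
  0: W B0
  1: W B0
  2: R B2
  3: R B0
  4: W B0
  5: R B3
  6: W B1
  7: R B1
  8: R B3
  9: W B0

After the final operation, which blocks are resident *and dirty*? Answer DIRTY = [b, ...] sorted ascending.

DIRTY = [0]

0: W B0 -> L0 miss  d=D]
1: W B0 -> L0 hit  d=D]
2: R B2 -> L0 miss wb->B0  d=-]
3: R B0 -> L0 miss  d=-]
4: W B0 -> L0 hit  d=D]
5: R B3 -> L1 miss  d=-]
6: W B1 -> L1 miss  d=D]
7: R B1 -> L1 hit  d=D]
8: R B3 -> L1 miss wb->B1  d=-]
9: W B0 -> L0 hit  d=D]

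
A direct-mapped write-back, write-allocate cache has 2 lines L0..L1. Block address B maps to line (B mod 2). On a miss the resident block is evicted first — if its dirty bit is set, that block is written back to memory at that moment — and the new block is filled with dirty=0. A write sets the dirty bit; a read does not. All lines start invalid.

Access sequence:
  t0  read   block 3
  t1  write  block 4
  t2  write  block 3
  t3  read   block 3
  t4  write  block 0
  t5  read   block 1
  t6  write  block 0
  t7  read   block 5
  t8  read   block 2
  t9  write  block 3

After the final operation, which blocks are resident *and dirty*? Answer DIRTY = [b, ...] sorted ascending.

  0 | R B3 → L1 miss [-]
  1 | W B4 → L0 miss [D]
  2 | W B3 → L1 hit [D]
  3 | R B3 → L1 hit [D]
  4 | W B0 → L0 miss wb→B4 [D]
  5 | R B1 → L1 miss wb→B3 [-]
  6 | W B0 → L0 hit [D]
  7 | R B5 → L1 miss [-]
  8 | R B2 → L0 miss wb→B0 [-]
  9 | W B3 → L1 miss [D]

DIRTY = [3]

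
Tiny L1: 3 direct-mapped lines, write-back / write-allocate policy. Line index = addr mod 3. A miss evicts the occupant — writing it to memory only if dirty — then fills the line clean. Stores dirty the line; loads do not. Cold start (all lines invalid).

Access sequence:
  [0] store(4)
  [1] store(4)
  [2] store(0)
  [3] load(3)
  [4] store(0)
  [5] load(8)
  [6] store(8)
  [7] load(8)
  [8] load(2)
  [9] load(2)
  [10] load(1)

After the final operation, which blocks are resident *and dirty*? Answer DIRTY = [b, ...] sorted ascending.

DIRTY = [0]

0: W B4 -> L1 miss  d=D]
1: W B4 -> L1 hit  d=D]
2: W B0 -> L0 miss  d=D]
3: R B3 -> L0 miss wb->B0  d=-]
4: W B0 -> L0 miss  d=D]
5: R B8 -> L2 miss  d=-]
6: W B8 -> L2 hit  d=D]
7: R B8 -> L2 hit  d=D]
8: R B2 -> L2 miss wb->B8  d=-]
9: R B2 -> L2 hit  d=-]
10: R B1 -> L1 miss wb->B4  d=-]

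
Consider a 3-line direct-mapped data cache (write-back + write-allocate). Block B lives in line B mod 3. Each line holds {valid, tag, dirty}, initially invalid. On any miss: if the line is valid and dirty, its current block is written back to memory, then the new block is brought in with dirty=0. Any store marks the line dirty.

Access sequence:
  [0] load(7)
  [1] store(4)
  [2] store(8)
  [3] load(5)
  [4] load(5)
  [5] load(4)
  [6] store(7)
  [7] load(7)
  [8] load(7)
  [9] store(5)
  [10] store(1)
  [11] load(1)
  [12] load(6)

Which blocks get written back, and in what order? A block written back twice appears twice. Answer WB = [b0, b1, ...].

0: R B7 -> L1 miss  d=-]
1: W B4 -> L1 miss  d=D]
2: W B8 -> L2 miss  d=D]
3: R B5 -> L2 miss wb->B8  d=-]
4: R B5 -> L2 hit  d=-]
5: R B4 -> L1 hit  d=D]
6: W B7 -> L1 miss wb->B4  d=D]
7: R B7 -> L1 hit  d=D]
8: R B7 -> L1 hit  d=D]
9: W B5 -> L2 hit  d=D]
10: W B1 -> L1 miss wb->B7  d=D]
11: R B1 -> L1 hit  d=D]
12: R B6 -> L0 miss  d=-]

WB = [8, 4, 7]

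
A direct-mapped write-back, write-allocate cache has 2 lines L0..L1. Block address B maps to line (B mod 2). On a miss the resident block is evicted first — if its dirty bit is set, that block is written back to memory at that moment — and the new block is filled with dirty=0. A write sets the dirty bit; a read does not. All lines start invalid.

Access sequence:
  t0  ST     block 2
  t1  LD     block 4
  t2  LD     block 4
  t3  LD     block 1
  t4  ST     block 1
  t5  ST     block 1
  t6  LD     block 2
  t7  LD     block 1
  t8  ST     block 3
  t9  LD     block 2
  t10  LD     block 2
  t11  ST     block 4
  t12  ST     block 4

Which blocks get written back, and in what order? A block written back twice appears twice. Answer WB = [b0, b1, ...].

WB = [2, 1]

0: W B2 → L0 miss [D]
1: R B4 → L0 miss wb→B2 [-]
2: R B4 → L0 hit [-]
3: R B1 → L1 miss [-]
4: W B1 → L1 hit [D]
5: W B1 → L1 hit [D]
6: R B2 → L0 miss [-]
7: R B1 → L1 hit [D]
8: W B3 → L1 miss wb→B1 [D]
9: R B2 → L0 hit [-]
10: R B2 → L0 hit [-]
11: W B4 → L0 miss [D]
12: W B4 → L0 hit [D]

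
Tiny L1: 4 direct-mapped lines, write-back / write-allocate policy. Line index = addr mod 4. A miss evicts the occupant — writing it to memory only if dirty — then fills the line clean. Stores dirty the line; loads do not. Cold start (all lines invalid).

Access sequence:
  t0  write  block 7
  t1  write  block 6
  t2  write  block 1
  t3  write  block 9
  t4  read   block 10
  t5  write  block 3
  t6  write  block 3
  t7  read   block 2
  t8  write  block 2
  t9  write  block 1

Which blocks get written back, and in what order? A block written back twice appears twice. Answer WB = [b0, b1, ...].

WB = [1, 6, 7, 9]

0: W B7 -> L3 miss  d=D]
1: W B6 -> L2 miss  d=D]
2: W B1 -> L1 miss  d=D]
3: W B9 -> L1 miss wb->B1  d=D]
4: R B10 -> L2 miss wb->B6  d=-]
5: W B3 -> L3 miss wb->B7  d=D]
6: W B3 -> L3 hit  d=D]
7: R B2 -> L2 miss  d=-]
8: W B2 -> L2 hit  d=D]
9: W B1 -> L1 miss wb->B9  d=D]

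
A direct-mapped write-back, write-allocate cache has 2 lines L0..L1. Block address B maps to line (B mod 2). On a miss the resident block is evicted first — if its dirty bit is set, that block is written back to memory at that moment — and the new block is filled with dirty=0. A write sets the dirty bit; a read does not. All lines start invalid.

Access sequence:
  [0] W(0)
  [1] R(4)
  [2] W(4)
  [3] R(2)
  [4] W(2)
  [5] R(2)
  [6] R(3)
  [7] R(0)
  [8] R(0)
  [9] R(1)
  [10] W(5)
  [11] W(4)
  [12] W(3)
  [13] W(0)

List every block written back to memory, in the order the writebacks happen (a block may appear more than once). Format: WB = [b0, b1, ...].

WB = [0, 4, 2, 5, 4]

0: W B0 -> L0 miss  d=D]
1: R B4 -> L0 miss wb->B0  d=-]
2: W B4 -> L0 hit  d=D]
3: R B2 -> L0 miss wb->B4  d=-]
4: W B2 -> L0 hit  d=D]
5: R B2 -> L0 hit  d=D]
6: R B3 -> L1 miss  d=-]
7: R B0 -> L0 miss wb->B2  d=-]
8: R B0 -> L0 hit  d=-]
9: R B1 -> L1 miss  d=-]
10: W B5 -> L1 miss  d=D]
11: W B4 -> L0 miss  d=D]
12: W B3 -> L1 miss wb->B5  d=D]
13: W B0 -> L0 miss wb->B4  d=D]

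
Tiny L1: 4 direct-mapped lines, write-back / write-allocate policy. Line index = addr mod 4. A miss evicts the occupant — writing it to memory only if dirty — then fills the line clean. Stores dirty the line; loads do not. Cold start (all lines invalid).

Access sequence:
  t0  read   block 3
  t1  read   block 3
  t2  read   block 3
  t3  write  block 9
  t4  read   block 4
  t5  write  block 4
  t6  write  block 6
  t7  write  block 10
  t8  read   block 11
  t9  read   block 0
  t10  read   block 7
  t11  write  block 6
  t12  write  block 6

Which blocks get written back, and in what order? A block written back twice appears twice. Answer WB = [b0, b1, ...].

0: R B3 -> L3 miss  d=-]
1: R B3 -> L3 hit  d=-]
2: R B3 -> L3 hit  d=-]
3: W B9 -> L1 miss  d=D]
4: R B4 -> L0 miss  d=-]
5: W B4 -> L0 hit  d=D]
6: W B6 -> L2 miss  d=D]
7: W B10 -> L2 miss wb->B6  d=D]
8: R B11 -> L3 miss  d=-]
9: R B0 -> L0 miss wb->B4  d=-]
10: R B7 -> L3 miss  d=-]
11: W B6 -> L2 miss wb->B10  d=D]
12: W B6 -> L2 hit  d=D]

WB = [6, 4, 10]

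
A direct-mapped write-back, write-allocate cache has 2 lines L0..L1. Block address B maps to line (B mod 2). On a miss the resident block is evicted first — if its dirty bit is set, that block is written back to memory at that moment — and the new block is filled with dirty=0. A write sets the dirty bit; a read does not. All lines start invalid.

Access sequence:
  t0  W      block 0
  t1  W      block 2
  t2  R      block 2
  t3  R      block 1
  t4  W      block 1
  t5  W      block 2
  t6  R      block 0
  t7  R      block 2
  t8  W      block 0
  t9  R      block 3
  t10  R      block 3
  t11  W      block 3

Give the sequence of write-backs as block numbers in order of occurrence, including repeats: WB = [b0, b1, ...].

WB = [0, 2, 1]

0: W B0 -> L0 miss  d=D]
1: W B2 -> L0 miss wb->B0  d=D]
2: R B2 -> L0 hit  d=D]
3: R B1 -> L1 miss  d=-]
4: W B1 -> L1 hit  d=D]
5: W B2 -> L0 hit  d=D]
6: R B0 -> L0 miss wb->B2  d=-]
7: R B2 -> L0 miss  d=-]
8: W B0 -> L0 miss  d=D]
9: R B3 -> L1 miss wb->B1  d=-]
10: R B3 -> L1 hit  d=-]
11: W B3 -> L1 hit  d=D]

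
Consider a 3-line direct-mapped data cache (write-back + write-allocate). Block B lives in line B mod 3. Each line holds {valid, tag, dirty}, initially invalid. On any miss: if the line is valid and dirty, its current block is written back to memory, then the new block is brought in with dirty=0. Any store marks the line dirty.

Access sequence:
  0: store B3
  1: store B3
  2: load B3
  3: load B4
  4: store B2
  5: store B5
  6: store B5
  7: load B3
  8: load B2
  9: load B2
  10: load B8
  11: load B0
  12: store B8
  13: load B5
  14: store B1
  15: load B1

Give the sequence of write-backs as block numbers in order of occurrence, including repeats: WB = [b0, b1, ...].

0: W B3 -> L0 miss  d=D]
1: W B3 -> L0 hit  d=D]
2: R B3 -> L0 hit  d=D]
3: R B4 -> L1 miss  d=-]
4: W B2 -> L2 miss  d=D]
5: W B5 -> L2 miss wb->B2  d=D]
6: W B5 -> L2 hit  d=D]
7: R B3 -> L0 hit  d=D]
8: R B2 -> L2 miss wb->B5  d=-]
9: R B2 -> L2 hit  d=-]
10: R B8 -> L2 miss  d=-]
11: R B0 -> L0 miss wb->B3  d=-]
12: W B8 -> L2 hit  d=D]
13: R B5 -> L2 miss wb->B8  d=-]
14: W B1 -> L1 miss  d=D]
15: R B1 -> L1 hit  d=D]

WB = [2, 5, 3, 8]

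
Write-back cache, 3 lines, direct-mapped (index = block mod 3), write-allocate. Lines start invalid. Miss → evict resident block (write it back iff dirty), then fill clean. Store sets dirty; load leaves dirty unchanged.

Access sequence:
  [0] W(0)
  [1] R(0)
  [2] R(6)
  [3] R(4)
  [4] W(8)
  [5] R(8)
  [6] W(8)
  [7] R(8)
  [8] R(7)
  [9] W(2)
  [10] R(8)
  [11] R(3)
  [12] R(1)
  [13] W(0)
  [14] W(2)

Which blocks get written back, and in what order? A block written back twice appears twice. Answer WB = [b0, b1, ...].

WB = [0, 8, 2]

0: W B0 -> L0 miss  d=D]
1: R B0 -> L0 hit  d=D]
2: R B6 -> L0 miss wb->B0  d=-]
3: R B4 -> L1 miss  d=-]
4: W B8 -> L2 miss  d=D]
5: R B8 -> L2 hit  d=D]
6: W B8 -> L2 hit  d=D]
7: R B8 -> L2 hit  d=D]
8: R B7 -> L1 miss  d=-]
9: W B2 -> L2 miss wb->B8  d=D]
10: R B8 -> L2 miss wb->B2  d=-]
11: R B3 -> L0 miss  d=-]
12: R B1 -> L1 miss  d=-]
13: W B0 -> L0 miss  d=D]
14: W B2 -> L2 miss  d=D]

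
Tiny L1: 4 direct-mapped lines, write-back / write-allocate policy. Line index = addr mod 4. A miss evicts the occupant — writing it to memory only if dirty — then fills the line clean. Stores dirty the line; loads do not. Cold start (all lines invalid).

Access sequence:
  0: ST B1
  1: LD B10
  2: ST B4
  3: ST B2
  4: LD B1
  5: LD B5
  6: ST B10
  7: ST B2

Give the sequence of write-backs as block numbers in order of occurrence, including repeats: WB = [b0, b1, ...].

  0 | W B1 → L1 miss [D]
  1 | R B10 → L2 miss [-]
  2 | W B4 → L0 miss [D]
  3 | W B2 → L2 miss [D]
  4 | R B1 → L1 hit [D]
  5 | R B5 → L1 miss wb→B1 [-]
  6 | W B10 → L2 miss wb→B2 [D]
  7 | W B2 → L2 miss wb→B10 [D]

WB = [1, 2, 10]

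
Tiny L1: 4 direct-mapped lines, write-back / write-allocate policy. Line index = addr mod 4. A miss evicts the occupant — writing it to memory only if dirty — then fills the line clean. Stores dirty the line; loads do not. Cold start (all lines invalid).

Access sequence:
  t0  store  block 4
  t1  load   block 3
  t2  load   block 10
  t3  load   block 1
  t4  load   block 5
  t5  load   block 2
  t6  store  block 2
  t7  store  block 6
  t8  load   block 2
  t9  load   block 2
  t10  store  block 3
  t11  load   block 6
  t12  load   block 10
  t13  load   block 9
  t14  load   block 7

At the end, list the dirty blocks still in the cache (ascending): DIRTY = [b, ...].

  0 | W B4 → L0 miss [D]
  1 | R B3 → L3 miss [-]
  2 | R B10 → L2 miss [-]
  3 | R B1 → L1 miss [-]
  4 | R B5 → L1 miss [-]
  5 | R B2 → L2 miss [-]
  6 | W B2 → L2 hit [D]
  7 | W B6 → L2 miss wb→B2 [D]
  8 | R B2 → L2 miss wb→B6 [-]
  9 | R B2 → L2 hit [-]
  10 | W B3 → L3 hit [D]
  11 | R B6 → L2 miss [-]
  12 | R B10 → L2 miss [-]
  13 | R B9 → L1 miss [-]
  14 | R B7 → L3 miss wb→B3 [-]

DIRTY = [4]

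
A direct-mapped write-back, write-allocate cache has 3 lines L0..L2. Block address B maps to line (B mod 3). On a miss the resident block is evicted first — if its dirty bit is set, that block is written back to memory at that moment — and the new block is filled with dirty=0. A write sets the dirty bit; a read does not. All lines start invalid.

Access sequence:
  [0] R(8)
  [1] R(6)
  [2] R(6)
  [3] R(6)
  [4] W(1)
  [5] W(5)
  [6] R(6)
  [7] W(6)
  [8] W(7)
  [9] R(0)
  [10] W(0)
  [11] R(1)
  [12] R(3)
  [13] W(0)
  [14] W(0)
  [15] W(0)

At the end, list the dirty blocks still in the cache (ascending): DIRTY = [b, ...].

0: R B8 → L2 miss [-]
1: R B6 → L0 miss [-]
2: R B6 → L0 hit [-]
3: R B6 → L0 hit [-]
4: W B1 → L1 miss [D]
5: W B5 → L2 miss [D]
6: R B6 → L0 hit [-]
7: W B6 → L0 hit [D]
8: W B7 → L1 miss wb→B1 [D]
9: R B0 → L0 miss wb→B6 [-]
10: W B0 → L0 hit [D]
11: R B1 → L1 miss wb→B7 [-]
12: R B3 → L0 miss wb→B0 [-]
13: W B0 → L0 miss [D]
14: W B0 → L0 hit [D]
15: W B0 → L0 hit [D]

DIRTY = [0, 5]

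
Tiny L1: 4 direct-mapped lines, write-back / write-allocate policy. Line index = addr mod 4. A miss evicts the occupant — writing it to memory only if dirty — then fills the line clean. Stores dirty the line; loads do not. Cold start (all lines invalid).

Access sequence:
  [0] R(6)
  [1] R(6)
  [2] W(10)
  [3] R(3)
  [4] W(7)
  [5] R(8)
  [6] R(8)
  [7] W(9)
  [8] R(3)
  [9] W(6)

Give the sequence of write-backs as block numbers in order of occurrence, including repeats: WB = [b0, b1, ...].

0: R B6 -> L2 miss  d=-]
1: R B6 -> L2 hit  d=-]
2: W B10 -> L2 miss  d=D]
3: R B3 -> L3 miss  d=-]
4: W B7 -> L3 miss  d=D]
5: R B8 -> L0 miss  d=-]
6: R B8 -> L0 hit  d=-]
7: W B9 -> L1 miss  d=D]
8: R B3 -> L3 miss wb->B7  d=-]
9: W B6 -> L2 miss wb->B10  d=D]

WB = [7, 10]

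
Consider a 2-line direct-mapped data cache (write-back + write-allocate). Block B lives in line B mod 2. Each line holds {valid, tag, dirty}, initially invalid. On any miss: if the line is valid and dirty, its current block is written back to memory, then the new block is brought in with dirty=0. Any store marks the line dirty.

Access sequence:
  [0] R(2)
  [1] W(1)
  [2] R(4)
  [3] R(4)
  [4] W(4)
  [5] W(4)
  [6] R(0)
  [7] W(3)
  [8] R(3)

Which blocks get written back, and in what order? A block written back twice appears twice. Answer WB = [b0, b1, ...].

WB = [4, 1]

  0 | R B2 → L0 miss [-]
  1 | W B1 → L1 miss [D]
  2 | R B4 → L0 miss [-]
  3 | R B4 → L0 hit [-]
  4 | W B4 → L0 hit [D]
  5 | W B4 → L0 hit [D]
  6 | R B0 → L0 miss wb→B4 [-]
  7 | W B3 → L1 miss wb→B1 [D]
  8 | R B3 → L1 hit [D]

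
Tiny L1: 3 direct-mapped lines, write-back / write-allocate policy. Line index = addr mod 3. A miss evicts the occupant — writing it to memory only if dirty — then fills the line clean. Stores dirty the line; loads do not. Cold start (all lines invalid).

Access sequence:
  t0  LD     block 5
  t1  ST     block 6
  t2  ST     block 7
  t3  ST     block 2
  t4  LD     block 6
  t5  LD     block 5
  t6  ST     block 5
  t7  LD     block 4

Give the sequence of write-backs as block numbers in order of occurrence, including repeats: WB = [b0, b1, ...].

WB = [2, 7]

  0 | R B5 → L2 miss [-]
  1 | W B6 → L0 miss [D]
  2 | W B7 → L1 miss [D]
  3 | W B2 → L2 miss [D]
  4 | R B6 → L0 hit [D]
  5 | R B5 → L2 miss wb→B2 [-]
  6 | W B5 → L2 hit [D]
  7 | R B4 → L1 miss wb→B7 [-]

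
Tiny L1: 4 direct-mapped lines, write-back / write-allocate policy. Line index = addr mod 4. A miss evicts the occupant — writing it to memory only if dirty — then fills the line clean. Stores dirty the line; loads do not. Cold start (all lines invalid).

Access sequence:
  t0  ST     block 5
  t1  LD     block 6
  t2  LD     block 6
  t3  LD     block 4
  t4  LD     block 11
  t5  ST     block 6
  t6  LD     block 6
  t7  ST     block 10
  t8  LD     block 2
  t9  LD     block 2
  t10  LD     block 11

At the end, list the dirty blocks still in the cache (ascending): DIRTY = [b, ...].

0: W B5 -> L1 miss  d=D]
1: R B6 -> L2 miss  d=-]
2: R B6 -> L2 hit  d=-]
3: R B4 -> L0 miss  d=-]
4: R B11 -> L3 miss  d=-]
5: W B6 -> L2 hit  d=D]
6: R B6 -> L2 hit  d=D]
7: W B10 -> L2 miss wb->B6  d=D]
8: R B2 -> L2 miss wb->B10  d=-]
9: R B2 -> L2 hit  d=-]
10: R B11 -> L3 hit  d=-]

DIRTY = [5]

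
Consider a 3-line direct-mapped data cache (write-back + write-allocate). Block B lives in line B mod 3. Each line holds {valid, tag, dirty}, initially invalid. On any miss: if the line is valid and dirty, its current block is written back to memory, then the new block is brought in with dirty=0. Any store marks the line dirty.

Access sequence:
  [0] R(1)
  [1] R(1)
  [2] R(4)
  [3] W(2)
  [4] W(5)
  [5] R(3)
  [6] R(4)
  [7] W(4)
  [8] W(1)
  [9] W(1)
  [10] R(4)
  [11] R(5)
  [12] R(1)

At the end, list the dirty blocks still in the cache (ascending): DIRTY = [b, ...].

0: R B1 -> L1 miss  d=-]
1: R B1 -> L1 hit  d=-]
2: R B4 -> L1 miss  d=-]
3: W B2 -> L2 miss  d=D]
4: W B5 -> L2 miss wb->B2  d=D]
5: R B3 -> L0 miss  d=-]
6: R B4 -> L1 hit  d=-]
7: W B4 -> L1 hit  d=D]
8: W B1 -> L1 miss wb->B4  d=D]
9: W B1 -> L1 hit  d=D]
10: R B4 -> L1 miss wb->B1  d=-]
11: R B5 -> L2 hit  d=D]
12: R B1 -> L1 miss  d=-]

DIRTY = [5]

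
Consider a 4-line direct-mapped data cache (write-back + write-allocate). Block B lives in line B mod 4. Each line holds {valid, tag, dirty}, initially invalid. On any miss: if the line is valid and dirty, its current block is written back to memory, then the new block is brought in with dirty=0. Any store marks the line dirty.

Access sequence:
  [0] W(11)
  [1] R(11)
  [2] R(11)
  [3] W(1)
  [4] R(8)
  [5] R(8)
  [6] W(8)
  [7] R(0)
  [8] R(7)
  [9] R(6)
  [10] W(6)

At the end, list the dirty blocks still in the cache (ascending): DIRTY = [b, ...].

0: W B11 → L3 miss [D]
1: R B11 → L3 hit [D]
2: R B11 → L3 hit [D]
3: W B1 → L1 miss [D]
4: R B8 → L0 miss [-]
5: R B8 → L0 hit [-]
6: W B8 → L0 hit [D]
7: R B0 → L0 miss wb→B8 [-]
8: R B7 → L3 miss wb→B11 [-]
9: R B6 → L2 miss [-]
10: W B6 → L2 hit [D]

DIRTY = [1, 6]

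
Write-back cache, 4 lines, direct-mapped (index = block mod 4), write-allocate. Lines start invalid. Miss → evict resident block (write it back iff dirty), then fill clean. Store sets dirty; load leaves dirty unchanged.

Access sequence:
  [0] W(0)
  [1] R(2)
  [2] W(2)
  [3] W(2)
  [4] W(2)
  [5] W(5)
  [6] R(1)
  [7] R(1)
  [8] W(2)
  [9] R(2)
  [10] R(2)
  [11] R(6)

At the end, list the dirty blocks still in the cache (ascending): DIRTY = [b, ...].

DIRTY = [0]

0: W B0 → L0 miss [D]
1: R B2 → L2 miss [-]
2: W B2 → L2 hit [D]
3: W B2 → L2 hit [D]
4: W B2 → L2 hit [D]
5: W B5 → L1 miss [D]
6: R B1 → L1 miss wb→B5 [-]
7: R B1 → L1 hit [-]
8: W B2 → L2 hit [D]
9: R B2 → L2 hit [D]
10: R B2 → L2 hit [D]
11: R B6 → L2 miss wb→B2 [-]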